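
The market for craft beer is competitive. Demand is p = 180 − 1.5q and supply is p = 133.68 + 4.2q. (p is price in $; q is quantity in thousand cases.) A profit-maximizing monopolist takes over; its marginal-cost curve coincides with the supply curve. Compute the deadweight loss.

$8.17 thousand

Competitive equilibrium: 180 − 1.5q = 133.68 + 4.2q → q* = 8.1263, p* = 167.8105.
Marginal revenue: MR = 180 − 3q. Set MR = MC: 180 − 3q = 133.68 + 4.2q → q_m = 6.4333.
Price p_m = 180 − 1.5·6.4333 = 170.3501; MC(q_m) = 133.68 + 4.2·6.4333 = 160.6999.
Competitive q* = 8.1263, so Δq = 1.693; wedge = 170.3501 − 160.6999 = 9.6502.
The triangle = ½ × 1.693 × 9.6502 = $8.17 thousand.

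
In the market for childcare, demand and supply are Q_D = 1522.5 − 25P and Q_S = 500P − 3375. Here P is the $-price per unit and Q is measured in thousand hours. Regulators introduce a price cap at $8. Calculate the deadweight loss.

In inverse form: demand P = 60.9 − 0.04Q, supply P = 6.75 + 0.002Q.
Competitive equilibrium: 60.9 − 0.04Q = 6.75 + 0.002Q → Q* = 1289.2857, P* = 9.3286.
At the ceiling P = 8, quantity supplied = (8 − 6.75)/0.002 = 625.
Willingness to pay at Q' = 625: 60.9 − 0.04·625 = 35.9.
ΔQ = 1289.2857 − 625 = 664.2857; wedge = 35.9 − 8 = 27.9.
Welfare loss = ½ × 664.2857 × 27.9 = $9266.79 thousand.

$9266.79 thousand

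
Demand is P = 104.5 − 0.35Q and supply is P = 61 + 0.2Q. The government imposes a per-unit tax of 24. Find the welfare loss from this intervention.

523.64

Competitive equilibrium: 104.5 − 0.35Q = 61 + 0.2Q → Q* = 79.0909, P* = 76.8182.
With the tax, the buyer price exceeds the seller price by 24: (104.5 − 0.35Q) − (61 + 0.2Q) = 24 → Q' = 35.4545.
ΔQ = 79.0909 − 35.4545 = 43.6364; the wedge equals the tax, 24.
DWL = ½ × 43.6364 × 24 = 523.64.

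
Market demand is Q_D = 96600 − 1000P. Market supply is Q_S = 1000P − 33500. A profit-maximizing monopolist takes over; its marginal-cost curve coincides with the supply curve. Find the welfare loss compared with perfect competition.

In inverse form: demand P = 96.6 − 0.001Q, supply P = 33.5 + 0.001Q.
Competitive equilibrium: 96.6 − 0.001Q = 33.5 + 0.001Q → Q* = 31550, P* = 65.05.
Marginal revenue: MR = 96.6 − 0.002Q. Set MR = MC: 96.6 − 0.002Q = 33.5 + 0.001Q → Q_m = 21033.333333.
Price P_m = 96.6 − 0.001·21033.333333 = 75.566667; MC(Q_m) = 33.5 + 0.001·21033.333333 = 54.533333.
Competitive Q* = 31550, so ΔQ = 10516.666667; wedge = 75.566667 − 54.533333 = 21.033334.
Welfare loss = ½ × 10516.666667 × 21.033334 = 110600.28.

110600.28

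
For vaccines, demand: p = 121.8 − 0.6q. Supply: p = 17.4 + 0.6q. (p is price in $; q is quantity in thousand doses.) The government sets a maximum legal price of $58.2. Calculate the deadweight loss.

$216.60 thousand

Competitive equilibrium: 121.8 − 0.6q = 17.4 + 0.6q → q* = 87, p* = 69.6.
At the ceiling p = 58.2, quantity supplied = (58.2 − 17.4)/0.6 = 68.
Willingness to pay at q' = 68: 121.8 − 0.6·68 = 81.
Δq = 87 − 68 = 19; wedge = 81 − 58.2 = 22.8.
Deadweight loss = ½ × 19 × 22.8 = $216.60 thousand.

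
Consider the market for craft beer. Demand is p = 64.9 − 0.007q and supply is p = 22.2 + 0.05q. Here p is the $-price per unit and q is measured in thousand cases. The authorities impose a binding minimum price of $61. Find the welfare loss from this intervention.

Competitive equilibrium: 64.9 − 0.007q = 22.2 + 0.05q → q* = 749.12281, p* = 59.65614.
At the floor p = 61, quantity demanded = (64.9 − 61)/0.007 = 557.14286.
Sellers' marginal cost at q' = 557.14286: 22.2 + 0.05·557.14286 = 50.05714.
Δq = 749.12281 − 557.14286 = 191.97995; wedge = 61 − 50.05714 = 10.94286.
Welfare loss = ½ × 191.97995 × 10.94286 = $1050.40 thousand.

$1050.40 thousand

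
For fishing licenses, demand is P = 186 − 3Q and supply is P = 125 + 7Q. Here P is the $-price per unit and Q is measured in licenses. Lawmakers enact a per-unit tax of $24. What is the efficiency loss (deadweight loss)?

Competitive equilibrium: 186 − 3Q = 125 + 7Q → Q* = 6.1, P* = 167.7.
With the tax, the buyer price exceeds the seller price by 24: (186 − 3Q) − (125 + 7Q) = 24 → Q' = 3.7.
ΔQ = 6.1 − 3.7 = 2.4; the wedge equals the tax, 24.
The triangle = ½ × 2.4 × 24 = $28.80.

$28.80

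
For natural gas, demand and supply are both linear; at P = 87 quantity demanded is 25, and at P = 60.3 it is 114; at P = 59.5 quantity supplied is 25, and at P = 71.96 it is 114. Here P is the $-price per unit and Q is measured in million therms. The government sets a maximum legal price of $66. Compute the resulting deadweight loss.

$56.82 million

Demand slope = (60.3 − 87)/(114 − 25) = −0.3, so P = 94.5 − 0.3Q.
Supply slope = (71.96 − 59.5)/(114 − 25) = 0.14, so P = 56 + 0.14Q.
Competitive equilibrium: 94.5 − 0.3Q = 56 + 0.14Q → Q* = 87.5, P* = 68.25.
At the ceiling P = 66, quantity supplied = (66 − 56)/0.14 = 71.4286.
Willingness to pay at Q' = 71.4286: 94.5 − 0.3·71.4286 = 73.0714.
ΔQ = 87.5 − 71.4286 = 16.0714; wedge = 73.0714 − 66 = 7.0714.
DWL = ½ × 16.0714 × 7.0714 = $56.82 million.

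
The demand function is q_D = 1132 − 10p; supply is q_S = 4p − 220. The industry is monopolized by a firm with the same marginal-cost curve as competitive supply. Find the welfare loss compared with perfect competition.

In inverse form: demand p = 113.2 − 0.1q, supply p = 55 + 0.25q.
Competitive equilibrium: 113.2 − 0.1q = 55 + 0.25q → q* = 166.2857, p* = 96.5714.
Marginal revenue: MR = 113.2 − 0.2q. Set MR = MC: 113.2 − 0.2q = 55 + 0.25q → q_m = 129.3333.
Price p_m = 113.2 − 0.1·129.3333 = 100.2667; MC(q_m) = 55 + 0.25·129.3333 = 87.3333.
Competitive q* = 166.2857, so Δq = 36.9524; wedge = 100.2667 − 87.3333 = 12.9334.
Welfare loss = ½ × 36.9524 × 12.9334 = 238.96.

238.96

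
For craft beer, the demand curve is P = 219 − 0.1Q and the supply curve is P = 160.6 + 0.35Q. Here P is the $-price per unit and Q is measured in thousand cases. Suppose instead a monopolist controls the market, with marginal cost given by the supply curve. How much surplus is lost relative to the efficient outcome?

Competitive equilibrium: 219 − 0.1Q = 160.6 + 0.35Q → Q* = 129.7778, P* = 206.0222.
Marginal revenue: MR = 219 − 0.2Q. Set MR = MC: 219 − 0.2Q = 160.6 + 0.35Q → Q_m = 106.1818.
Price P_m = 219 − 0.1·106.1818 = 208.3818; MC(Q_m) = 160.6 + 0.35·106.1818 = 197.7636.
Competitive Q* = 129.7778, so ΔQ = 23.596; wedge = 208.3818 − 197.7636 = 10.6182.
DWL = ½ × 23.596 × 10.6182 = $125.27 thousand.

$125.27 thousand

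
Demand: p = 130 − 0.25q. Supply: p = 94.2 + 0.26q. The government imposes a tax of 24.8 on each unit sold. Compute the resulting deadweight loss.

Competitive equilibrium: 130 − 0.25q = 94.2 + 0.26q → q* = 70.1961, p* = 112.451.
With the tax, the buyer price exceeds the seller price by 24.8: (130 − 0.25q) − (94.2 + 0.26q) = 24.8 → q' = 21.5686.
Δq = 70.1961 − 21.5686 = 48.6275; the wedge equals the tax, 24.8.
Welfare loss = ½ × 48.6275 × 24.8 = 602.98.

602.98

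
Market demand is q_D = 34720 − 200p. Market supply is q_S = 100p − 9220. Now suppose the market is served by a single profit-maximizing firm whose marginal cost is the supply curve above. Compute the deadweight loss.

13804.08

In inverse form: demand p = 173.6 − 0.005q, supply p = 92.2 + 0.01q.
Competitive equilibrium: 173.6 − 0.005q = 92.2 + 0.01q → q* = 5426.6667, p* = 146.4667.
Marginal revenue: MR = 173.6 − 0.01q. Set MR = MC: 173.6 − 0.01q = 92.2 + 0.01q → q_m = 4070.
Price p_m = 173.6 − 0.005·4070 = 153.25; MC(q_m) = 92.2 + 0.01·4070 = 132.9.
Competitive q* = 5426.6667, so Δq = 1356.6667; wedge = 153.25 − 132.9 = 20.35.
DWL = ½ × 1356.6667 × 20.35 = 13804.08.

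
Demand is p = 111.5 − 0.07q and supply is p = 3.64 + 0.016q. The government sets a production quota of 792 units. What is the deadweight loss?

9185.49

Competitive equilibrium: 111.5 − 0.07q = 3.64 + 0.016q → q* = 1254.18605, p* = 23.70698.
At q = 792: demand price = 111.5 − 0.07·792 = 56.06; supply price = 3.64 + 0.016·792 = 16.312.
Δq = 1254.18605 − 792 = 462.18605; wedge = 56.06 − 16.312 = 39.748.
Deadweight loss = ½ × 462.18605 × 39.748 = 9185.49.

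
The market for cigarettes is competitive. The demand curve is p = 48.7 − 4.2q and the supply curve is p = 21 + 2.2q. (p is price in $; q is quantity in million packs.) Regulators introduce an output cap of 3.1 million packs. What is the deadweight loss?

$4.83 million

Competitive equilibrium: 48.7 − 4.2q = 21 + 2.2q → q* = 4.3281, p* = 30.5219.
At q = 3.1: demand price = 48.7 − 4.2·3.1 = 35.68; supply price = 21 + 2.2·3.1 = 27.82.
Δq = 4.3281 − 3.1 = 1.2281; wedge = 35.68 − 27.82 = 7.86.
The triangle = ½ × 1.2281 × 7.86 = $4.83 million.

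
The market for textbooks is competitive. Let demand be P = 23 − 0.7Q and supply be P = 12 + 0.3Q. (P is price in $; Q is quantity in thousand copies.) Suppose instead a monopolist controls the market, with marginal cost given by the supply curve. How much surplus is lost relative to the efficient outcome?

Competitive equilibrium: 23 − 0.7Q = 12 + 0.3Q → Q* = 11, P* = 15.3.
Marginal revenue: MR = 23 − 1.4Q. Set MR = MC: 23 − 1.4Q = 12 + 0.3Q → Q_m = 6.4706.
Price P_m = 23 − 0.7·6.4706 = 18.4706; MC(Q_m) = 12 + 0.3·6.4706 = 13.9412.
Competitive Q* = 11, so ΔQ = 4.5294; wedge = 18.4706 − 13.9412 = 4.5294.
The triangle = ½ × 4.5294 × 4.5294 = $10.26 thousand.

$10.26 thousand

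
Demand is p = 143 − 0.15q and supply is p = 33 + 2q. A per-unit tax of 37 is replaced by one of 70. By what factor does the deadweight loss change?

Competitive equilibrium: 143 − 0.15q = 33 + 2q → q* = 51.1628, p* = 135.3256.
For a per-unit tax t: Δq = t/2.15, so DWL = ½·t·(t/2.15) = t²/4.3.
At t = 37: DWL = 318.372. At t = 70: DWL = 1139.535.
Ratio = (70/37)² = 3.579.

3.579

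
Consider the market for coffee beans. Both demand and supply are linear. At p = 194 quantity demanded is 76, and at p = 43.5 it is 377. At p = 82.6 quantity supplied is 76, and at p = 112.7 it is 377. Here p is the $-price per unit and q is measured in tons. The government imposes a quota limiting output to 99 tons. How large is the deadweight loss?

$7938.13

Demand slope = (43.5 − 194)/(377 − 76) = −0.5, so p = 232 − 0.5q.
Supply slope = (112.7 − 82.6)/(377 − 76) = 0.1, so p = 75 + 0.1q.
Competitive equilibrium: 232 − 0.5q = 75 + 0.1q → q* = 261.6667, p* = 101.1667.
At q = 99: demand price = 232 − 0.5·99 = 182.5; supply price = 75 + 0.1·99 = 84.9.
Δq = 261.6667 − 99 = 162.6667; wedge = 182.5 − 84.9 = 97.6.
The triangle = ½ × 162.6667 × 97.6 = $7938.13.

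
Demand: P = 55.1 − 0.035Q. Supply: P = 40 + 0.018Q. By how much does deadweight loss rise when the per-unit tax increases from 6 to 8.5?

Competitive equilibrium: 55.1 − 0.035Q = 40 + 0.018Q → Q* = 284.9057, P* = 45.1283.
For a per-unit tax t: ΔQ = t/0.053, so DWL = ½·t·(t/0.053) = t²/0.106.
At t = 6: DWL = 339.623. At t = 8.5: DWL = 681.604.
Increase = 681.604 − 339.623 = 341.98.

341.98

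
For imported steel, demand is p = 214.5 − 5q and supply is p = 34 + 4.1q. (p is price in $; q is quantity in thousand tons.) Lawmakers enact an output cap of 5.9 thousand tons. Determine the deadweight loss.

Competitive equilibrium: 214.5 − 5q = 34 + 4.1q → q* = 19.8352, p* = 115.3242.
At q = 5.9: demand price = 214.5 − 5·5.9 = 185; supply price = 34 + 4.1·5.9 = 58.19.
Δq = 19.8352 − 5.9 = 13.9352; wedge = 185 − 58.19 = 126.81.
The triangle = ½ × 13.9352 × 126.81 = $883.56 thousand.

$883.56 thousand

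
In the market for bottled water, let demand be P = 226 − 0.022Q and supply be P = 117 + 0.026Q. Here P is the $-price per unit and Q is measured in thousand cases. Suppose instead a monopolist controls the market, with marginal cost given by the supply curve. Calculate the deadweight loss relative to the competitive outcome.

$12224.50 thousand

Competitive equilibrium: 226 − 0.022Q = 117 + 0.026Q → Q* = 2270.83333, P* = 176.04167.
Marginal revenue: MR = 226 − 0.044Q. Set MR = MC: 226 − 0.044Q = 117 + 0.026Q → Q_m = 1557.14286.
Price P_m = 226 − 0.022·1557.14286 = 191.74286; MC(Q_m) = 117 + 0.026·1557.14286 = 157.48571.
Competitive Q* = 2270.83333, so ΔQ = 713.69047; wedge = 191.74286 − 157.48571 = 34.25715.
Welfare loss = ½ × 713.69047 × 34.25715 = $12224.50 thousand.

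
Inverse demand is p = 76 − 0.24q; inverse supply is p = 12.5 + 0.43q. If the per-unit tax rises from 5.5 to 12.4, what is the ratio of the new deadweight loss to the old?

5.083

Competitive equilibrium: 76 − 0.24q = 12.5 + 0.43q → q* = 94.7761, p* = 53.2537.
For a per-unit tax t: Δq = t/0.67, so DWL = ½·t·(t/0.67) = t²/1.34.
At t = 5.5: DWL = 22.575. At t = 12.4: DWL = 114.746.
Ratio = (12.4/5.5)² = 5.083.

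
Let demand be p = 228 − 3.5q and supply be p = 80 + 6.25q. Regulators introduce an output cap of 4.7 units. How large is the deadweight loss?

535.37

Competitive equilibrium: 228 − 3.5q = 80 + 6.25q → q* = 15.1795, p* = 174.8718.
At q = 4.7: demand price = 228 − 3.5·4.7 = 211.55; supply price = 80 + 6.25·4.7 = 109.375.
Δq = 15.1795 − 4.7 = 10.4795; wedge = 211.55 − 109.375 = 102.175.
The triangle = ½ × 10.4795 × 102.175 = 535.37.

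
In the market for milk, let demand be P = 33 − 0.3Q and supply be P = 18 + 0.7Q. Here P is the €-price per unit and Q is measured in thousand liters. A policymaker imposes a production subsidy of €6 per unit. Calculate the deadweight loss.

Competitive equilibrium: 33 − 0.3Q = 18 + 0.7Q → Q* = 15, P* = 28.5.
The subsidy lowers effective supply by 6: P = 12 + 0.7Q.
New quantity: 33 − 0.3Q = 12 + 0.7Q → Q' = 21.
Overproduction ΔQ = 21 − 15 = 6; wedge = subsidy = 6.
DWL = ½ × 6 × 6 = €18 thousand.

€18 thousand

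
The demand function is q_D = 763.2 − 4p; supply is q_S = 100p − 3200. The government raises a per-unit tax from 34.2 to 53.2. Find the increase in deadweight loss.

3193.46

In inverse form: demand p = 190.8 − 0.25q, supply p = 32 + 0.01q.
Competitive equilibrium: 190.8 − 0.25q = 32 + 0.01q → q* = 610.7692, p* = 38.1077.
For a per-unit tax t: Δq = t/0.26, so DWL = ½·t·(t/0.26) = t²/0.52.
At t = 34.2: DWL = 2249.308. At t = 53.2: DWL = 5442.769.
Increase = 5442.769 − 2249.308 = 3193.46.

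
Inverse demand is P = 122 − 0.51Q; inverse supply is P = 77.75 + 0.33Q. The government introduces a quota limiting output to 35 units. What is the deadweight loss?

Competitive equilibrium: 122 − 0.51Q = 77.75 + 0.33Q → Q* = 52.6786, P* = 95.1339.
At Q = 35: demand price = 122 − 0.51·35 = 104.15; supply price = 77.75 + 0.33·35 = 89.3.
ΔQ = 52.6786 − 35 = 17.6786; wedge = 104.15 − 89.3 = 14.85.
Welfare loss = ½ × 17.6786 × 14.85 = 131.26.

131.26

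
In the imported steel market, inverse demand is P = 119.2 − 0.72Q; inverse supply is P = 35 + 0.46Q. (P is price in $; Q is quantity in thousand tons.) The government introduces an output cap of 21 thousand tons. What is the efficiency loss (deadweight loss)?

$1496.07 thousand

Competitive equilibrium: 119.2 − 0.72Q = 35 + 0.46Q → Q* = 71.3559, P* = 67.8237.
At Q = 21: demand price = 119.2 − 0.72·21 = 104.08; supply price = 35 + 0.46·21 = 44.66.
ΔQ = 71.3559 − 21 = 50.3559; wedge = 104.08 − 44.66 = 59.42.
Deadweight loss = ½ × 50.3559 × 59.42 = $1496.07 thousand.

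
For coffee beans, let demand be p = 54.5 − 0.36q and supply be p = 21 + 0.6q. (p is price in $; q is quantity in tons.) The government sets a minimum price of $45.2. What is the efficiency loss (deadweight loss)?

$39.42

Competitive equilibrium: 54.5 − 0.36q = 21 + 0.6q → q* = 34.8958, p* = 41.9375.
At the floor p = 45.2, quantity demanded = (54.5 − 45.2)/0.36 = 25.8333.
Sellers' marginal cost at q' = 25.8333: 21 + 0.6·25.8333 = 36.5.
Δq = 34.8958 − 25.8333 = 9.0625; wedge = 45.2 − 36.5 = 8.7.
The triangle = ½ × 9.0625 × 8.7 = $39.42.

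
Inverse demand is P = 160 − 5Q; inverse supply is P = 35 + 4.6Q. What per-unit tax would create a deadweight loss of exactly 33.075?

25.2

Competitive equilibrium: 160 − 5Q = 35 + 4.6Q → Q* = 13.0208, P* = 94.8958.
A tax t gives ΔQ = t/9.6 and wedge t, so DWL = t²/19.2.
t²/19.2 = 33.075 → t² = 635.04 → t = 25.2.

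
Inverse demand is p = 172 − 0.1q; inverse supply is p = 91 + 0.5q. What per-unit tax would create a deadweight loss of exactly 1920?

Competitive equilibrium: 172 − 0.1q = 91 + 0.5q → q* = 135, p* = 158.5.
A tax t gives Δq = t/0.6 and wedge t, so DWL = t²/1.2.
t²/1.2 = 1920 → t² = 2304 → t = 48.

48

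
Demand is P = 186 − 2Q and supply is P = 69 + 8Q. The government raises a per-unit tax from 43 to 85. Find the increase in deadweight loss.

Competitive equilibrium: 186 − 2Q = 69 + 8Q → Q* = 11.7, P* = 162.6.
For a per-unit tax t: ΔQ = t/10, so DWL = ½·t·(t/10) = t²/20.
At t = 43: DWL = 92.45. At t = 85: DWL = 361.25.
Increase = 361.25 − 92.45 = 268.80.

268.80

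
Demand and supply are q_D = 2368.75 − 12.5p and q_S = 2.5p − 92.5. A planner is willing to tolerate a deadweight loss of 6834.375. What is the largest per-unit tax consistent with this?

In inverse form: demand p = 189.5 − 0.08q, supply p = 37 + 0.4q.
Competitive equilibrium: 189.5 − 0.08q = 37 + 0.4q → q* = 317.7083, p* = 164.0833.
A tax t gives Δq = t/0.48 and wedge t, so DWL = t²/0.96.
t²/0.96 = 6834.375 → t² = 6561 → t = 81.

81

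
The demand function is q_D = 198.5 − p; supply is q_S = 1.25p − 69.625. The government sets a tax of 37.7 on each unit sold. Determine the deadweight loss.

394.80

In inverse form: demand p = 198.5 − q, supply p = 55.7 + 0.8q.
Competitive equilibrium: 198.5 − q = 55.7 + 0.8q → q* = 79.3333, p* = 119.1667.
With the tax, the buyer price exceeds the seller price by 37.7: (198.5 − q) − (55.7 + 0.8q) = 37.7 → q' = 58.3889.
Δq = 79.3333 − 58.3889 = 20.9444; the wedge equals the tax, 37.7.
DWL = ½ × 20.9444 × 37.7 = 394.80.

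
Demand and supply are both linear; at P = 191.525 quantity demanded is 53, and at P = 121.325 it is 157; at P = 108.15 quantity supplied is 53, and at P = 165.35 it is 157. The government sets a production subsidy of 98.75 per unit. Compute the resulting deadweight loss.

3980.23

Demand slope = (121.325 − 191.525)/(157 − 53) = −0.675, so P = 227.3 − 0.675Q.
Supply slope = (165.35 − 108.15)/(157 − 53) = 0.55, so P = 79 + 0.55Q.
Competitive equilibrium: 227.3 − 0.675Q = 79 + 0.55Q → Q* = 121.0612, P* = 145.5837.
The subsidy lowers effective supply by 98.75: P = 0.55Q − 19.75.
New quantity: 227.3 − 0.675Q = 0.55Q − 19.75 → Q' = 201.6735.
Overproduction ΔQ = 201.6735 − 121.0612 = 80.6123; wedge = subsidy = 98.75.
DWL = ½ × 80.6123 × 98.75 = 3980.23.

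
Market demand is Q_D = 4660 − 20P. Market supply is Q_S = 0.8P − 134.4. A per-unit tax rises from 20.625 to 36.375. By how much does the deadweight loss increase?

In inverse form: demand P = 233 − 0.05Q, supply P = 168 + 1.25Q.
Competitive equilibrium: 233 − 0.05Q = 168 + 1.25Q → Q* = 50, P* = 230.5.
For a per-unit tax t: ΔQ = t/1.3, so DWL = ½·t·(t/1.3) = t²/2.6.
At t = 20.625: DWL = 163.612. At t = 36.375: DWL = 508.9.
Increase = 508.9 − 163.612 = 345.29.

345.29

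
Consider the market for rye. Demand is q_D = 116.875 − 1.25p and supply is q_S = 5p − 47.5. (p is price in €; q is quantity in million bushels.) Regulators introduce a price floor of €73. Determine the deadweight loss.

€1703.82 million

In inverse form: demand p = 93.5 − 0.8q, supply p = 9.5 + 0.2q.
Competitive equilibrium: 93.5 − 0.8q = 9.5 + 0.2q → q* = 84, p* = 26.3.
At the floor p = 73, quantity demanded = (93.5 − 73)/0.8 = 25.625.
Sellers' marginal cost at q' = 25.625: 9.5 + 0.2·25.625 = 14.625.
Δq = 84 − 25.625 = 58.375; wedge = 73 − 14.625 = 58.375.
The triangle = ½ × 58.375 × 58.375 = €1703.82 million.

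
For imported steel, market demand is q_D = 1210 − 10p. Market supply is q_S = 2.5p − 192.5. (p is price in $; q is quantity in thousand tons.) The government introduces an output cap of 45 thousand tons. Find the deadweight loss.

In inverse form: demand p = 121 − 0.1q, supply p = 77 + 0.4q.
Competitive equilibrium: 121 − 0.1q = 77 + 0.4q → q* = 88, p* = 112.2.
At q = 45: demand price = 121 − 0.1·45 = 116.5; supply price = 77 + 0.4·45 = 95.
Δq = 88 − 45 = 43; wedge = 116.5 − 95 = 21.5.
DWL = ½ × 43 × 21.5 = $462.25 thousand.

$462.25 thousand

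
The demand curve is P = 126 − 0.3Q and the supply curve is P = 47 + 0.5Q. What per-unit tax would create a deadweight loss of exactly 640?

32

Competitive equilibrium: 126 − 0.3Q = 47 + 0.5Q → Q* = 98.75, P* = 96.375.
A tax t gives ΔQ = t/0.8 and wedge t, so DWL = t²/1.6.
t²/1.6 = 640 → t² = 1024 → t = 32.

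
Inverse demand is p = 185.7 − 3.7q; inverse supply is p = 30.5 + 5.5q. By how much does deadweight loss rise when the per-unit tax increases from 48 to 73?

164.40

Competitive equilibrium: 185.7 − 3.7q = 30.5 + 5.5q → q* = 16.8696, p* = 123.2826.
For a per-unit tax t: Δq = t/9.2, so DWL = ½·t·(t/9.2) = t²/18.4.
At t = 48: DWL = 125.217. At t = 73: DWL = 289.62.
Increase = 289.62 − 125.217 = 164.40.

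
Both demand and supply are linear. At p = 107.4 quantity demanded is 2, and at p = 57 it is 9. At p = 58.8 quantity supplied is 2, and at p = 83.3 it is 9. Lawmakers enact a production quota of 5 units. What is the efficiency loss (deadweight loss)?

Demand slope = (57 − 107.4)/(9 − 2) = −7.2, so p = 121.8 − 7.2q.
Supply slope = (83.3 − 58.8)/(9 − 2) = 3.5, so p = 51.8 + 3.5q.
Competitive equilibrium: 121.8 − 7.2q = 51.8 + 3.5q → q* = 6.5421, p* = 74.6972.
At q = 5: demand price = 121.8 − 7.2·5 = 85.8; supply price = 51.8 + 3.5·5 = 69.3.
Δq = 6.5421 − 5 = 1.5421; wedge = 85.8 − 69.3 = 16.5.
The triangle = ½ × 1.5421 × 16.5 = 12.72.

12.72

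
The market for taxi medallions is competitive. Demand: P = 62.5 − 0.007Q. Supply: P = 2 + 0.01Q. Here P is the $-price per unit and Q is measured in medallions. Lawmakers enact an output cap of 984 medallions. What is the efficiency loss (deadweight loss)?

$56352.59

Competitive equilibrium: 62.5 − 0.007Q = 2 + 0.01Q → Q* = 3558.8235, P* = 37.5882.
At Q = 984: demand price = 62.5 − 0.007·984 = 55.612; supply price = 2 + 0.01·984 = 11.84.
ΔQ = 3558.8235 − 984 = 2574.8235; wedge = 55.612 − 11.84 = 43.772.
The triangle = ½ × 2574.8235 × 43.772 = $56352.59.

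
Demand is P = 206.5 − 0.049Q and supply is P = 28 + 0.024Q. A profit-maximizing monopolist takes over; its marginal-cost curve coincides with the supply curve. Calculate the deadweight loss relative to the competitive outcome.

35204.33

Competitive equilibrium: 206.5 − 0.049Q = 28 + 0.024Q → Q* = 2445.20548, P* = 86.68493.
Marginal revenue: MR = 206.5 − 0.098Q. Set MR = MC: 206.5 − 0.098Q = 28 + 0.024Q → Q_m = 1463.11475.
Price P_m = 206.5 − 0.049·1463.11475 = 134.80738; MC(Q_m) = 28 + 0.024·1463.11475 = 63.11475.
Competitive Q* = 2445.20548, so ΔQ = 982.09073; wedge = 134.80738 − 63.11475 = 71.69263.
The triangle = ½ × 982.09073 × 71.69263 = 35204.33.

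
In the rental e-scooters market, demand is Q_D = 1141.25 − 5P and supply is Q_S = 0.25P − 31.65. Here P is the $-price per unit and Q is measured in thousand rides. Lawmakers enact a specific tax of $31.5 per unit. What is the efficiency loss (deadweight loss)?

$118.125 thousand

In inverse form: demand P = 228.25 − 0.2Q, supply P = 126.6 + 4Q.
Competitive equilibrium: 228.25 − 0.2Q = 126.6 + 4Q → Q* = 24.2024, P* = 223.4095.
With the tax, the buyer price exceeds the seller price by 31.5: (228.25 − 0.2Q) − (126.6 + 4Q) = 31.5 → Q' = 16.7024.
ΔQ = 24.2024 − 16.7024 = 7.5; the wedge equals the tax, 31.5.
The triangle = ½ × 7.5 × 31.5 = $118.125 thousand.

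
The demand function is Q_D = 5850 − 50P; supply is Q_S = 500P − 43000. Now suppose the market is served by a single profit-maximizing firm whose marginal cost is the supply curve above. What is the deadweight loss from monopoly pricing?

In inverse form: demand P = 117 − 0.02Q, supply P = 86 + 0.002Q.
Competitive equilibrium: 117 − 0.02Q = 86 + 0.002Q → Q* = 1409.0909, P* = 88.8182.
Marginal revenue: MR = 117 − 0.04Q. Set MR = MC: 117 − 0.04Q = 86 + 0.002Q → Q_m = 738.0952.
Price P_m = 117 − 0.02·738.0952 = 102.2381; MC(Q_m) = 86 + 0.002·738.0952 = 87.4762.
Competitive Q* = 1409.0909, so ΔQ = 670.9957; wedge = 102.2381 − 87.4762 = 14.7619.
Welfare loss = ½ × 670.9957 × 14.7619 = 4952.59.

4952.59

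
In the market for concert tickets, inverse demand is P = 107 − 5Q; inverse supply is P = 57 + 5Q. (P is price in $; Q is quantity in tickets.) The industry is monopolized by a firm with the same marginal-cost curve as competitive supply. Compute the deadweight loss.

Competitive equilibrium: 107 − 5Q = 57 + 5Q → Q* = 5, P* = 82.
Marginal revenue: MR = 107 − 10Q. Set MR = MC: 107 − 10Q = 57 + 5Q → Q_m = 3.3333.
Price P_m = 107 − 5·3.3333 = 90.3335; MC(Q_m) = 57 + 5·3.3333 = 73.6665.
Competitive Q* = 5, so ΔQ = 1.6667; wedge = 90.3335 − 73.6665 = 16.667.
DWL = ½ × 1.6667 × 16.667 = $13.89.

$13.89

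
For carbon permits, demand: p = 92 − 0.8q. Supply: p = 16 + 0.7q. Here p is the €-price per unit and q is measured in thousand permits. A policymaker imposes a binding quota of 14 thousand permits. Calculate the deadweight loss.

€1008.33 thousand

Competitive equilibrium: 92 − 0.8q = 16 + 0.7q → q* = 50.6667, p* = 51.4667.
At q = 14: demand price = 92 − 0.8·14 = 80.8; supply price = 16 + 0.7·14 = 25.8.
Δq = 50.6667 − 14 = 36.6667; wedge = 80.8 − 25.8 = 55.
DWL = ½ × 36.6667 × 55 = €1008.33 thousand.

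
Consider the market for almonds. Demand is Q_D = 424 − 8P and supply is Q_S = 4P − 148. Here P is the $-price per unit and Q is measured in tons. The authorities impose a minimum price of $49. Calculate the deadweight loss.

In inverse form: demand P = 53 − 0.125Q, supply P = 37 + 0.25Q.
Competitive equilibrium: 53 − 0.125Q = 37 + 0.25Q → Q* = 42.6667, P* = 47.6667.
At the floor P = 49, quantity demanded = (53 − 49)/0.125 = 32.
Sellers' marginal cost at Q' = 32: 37 + 0.25·32 = 45.
ΔQ = 42.6667 − 32 = 10.6667; wedge = 49 − 45 = 4.
The triangle = ½ × 10.6667 × 4 = $21.33.

$21.33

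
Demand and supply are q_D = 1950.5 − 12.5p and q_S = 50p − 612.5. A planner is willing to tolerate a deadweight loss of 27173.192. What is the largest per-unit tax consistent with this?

73.72

In inverse form: demand p = 156.04 − 0.08q, supply p = 12.25 + 0.02q.
Competitive equilibrium: 156.04 − 0.08q = 12.25 + 0.02q → q* = 1437.9, p* = 41.008.
A tax t gives Δq = t/0.1 and wedge t, so DWL = t²/0.2.
t²/0.2 = 27173.192 → t² = 5434.6384 → t = 73.72.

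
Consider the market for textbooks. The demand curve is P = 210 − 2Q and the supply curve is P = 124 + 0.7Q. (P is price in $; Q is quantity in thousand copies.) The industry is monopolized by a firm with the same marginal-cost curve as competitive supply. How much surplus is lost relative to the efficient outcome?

$248.01 thousand

Competitive equilibrium: 210 − 2Q = 124 + 0.7Q → Q* = 31.8519, P* = 146.2963.
Marginal revenue: MR = 210 − 4Q. Set MR = MC: 210 − 4Q = 124 + 0.7Q → Q_m = 18.2979.
Price P_m = 210 − 2·18.2979 = 173.4042; MC(Q_m) = 124 + 0.7·18.2979 = 136.8085.
Competitive Q* = 31.8519, so ΔQ = 13.554; wedge = 173.4042 − 136.8085 = 36.5957.
DWL = ½ × 13.554 × 36.5957 = $248.01 thousand.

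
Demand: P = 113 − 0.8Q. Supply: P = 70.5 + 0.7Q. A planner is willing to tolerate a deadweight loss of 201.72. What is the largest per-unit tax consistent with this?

Competitive equilibrium: 113 − 0.8Q = 70.5 + 0.7Q → Q* = 28.3333, P* = 90.3333.
A tax t gives ΔQ = t/1.5 and wedge t, so DWL = t²/3.
t²/3 = 201.72 → t² = 605.16 → t = 24.6.

24.6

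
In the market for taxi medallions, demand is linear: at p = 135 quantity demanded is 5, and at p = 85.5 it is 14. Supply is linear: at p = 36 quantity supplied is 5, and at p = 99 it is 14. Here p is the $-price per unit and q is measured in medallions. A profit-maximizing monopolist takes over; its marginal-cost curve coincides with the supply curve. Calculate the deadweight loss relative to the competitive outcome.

$97.41

Demand slope = (85.5 − 135)/(14 − 5) = −5.5, so p = 162.5 − 5.5q.
Supply slope = (99 − 36)/(14 − 5) = 7, so p = 1 + 7q.
Competitive equilibrium: 162.5 − 5.5q = 1 + 7q → q* = 12.92, p* = 91.44.
Marginal revenue: MR = 162.5 − 11q. Set MR = MC: 162.5 − 11q = 1 + 7q → q_m = 8.9722.
Price p_m = 162.5 − 5.5·8.9722 = 113.1529; MC(q_m) = 1 + 7·8.9722 = 63.8054.
Competitive q* = 12.92, so Δq = 3.9478; wedge = 113.1529 − 63.8054 = 49.3475.
Welfare loss = ½ × 3.9478 × 49.3475 = $97.41.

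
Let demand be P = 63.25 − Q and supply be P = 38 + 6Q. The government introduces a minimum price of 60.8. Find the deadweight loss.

4.69

Competitive equilibrium: 63.25 − Q = 38 + 6Q → Q* = 3.6071, P* = 59.6429.
At the floor P = 60.8, quantity demanded = (63.25 − 60.8)/1 = 2.45.
Sellers' marginal cost at Q' = 2.45: 38 + 6·2.45 = 52.7.
ΔQ = 3.6071 − 2.45 = 1.1571; wedge = 60.8 − 52.7 = 8.1.
DWL = ½ × 1.1571 × 8.1 = 4.69.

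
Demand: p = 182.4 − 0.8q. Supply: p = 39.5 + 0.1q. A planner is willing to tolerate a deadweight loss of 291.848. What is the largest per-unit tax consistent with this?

Competitive equilibrium: 182.4 − 0.8q = 39.5 + 0.1q → q* = 158.7778, p* = 55.3778.
A tax t gives Δq = t/0.9 and wedge t, so DWL = t²/1.8.
t²/1.8 = 291.848 → t² = 525.3264 → t = 22.92.

22.92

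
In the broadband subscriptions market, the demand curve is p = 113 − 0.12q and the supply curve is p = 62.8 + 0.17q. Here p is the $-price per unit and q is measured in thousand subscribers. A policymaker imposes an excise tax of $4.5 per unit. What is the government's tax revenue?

Competitive equilibrium: 113 − 0.12q = 62.8 + 0.17q → q* = 173.1034, p* = 92.2276.
With the tax, the buyer price exceeds the seller price by 4.5: (113 − 0.12q) − (62.8 + 0.17q) = 4.5 → q' = 157.5862.
Tax revenue = 4.5 × 157.5862 = $709.14 thousand.

$709.14 thousand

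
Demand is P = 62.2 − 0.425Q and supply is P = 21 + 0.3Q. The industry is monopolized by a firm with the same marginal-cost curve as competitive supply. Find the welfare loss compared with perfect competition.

159.89

Competitive equilibrium: 62.2 − 0.425Q = 21 + 0.3Q → Q* = 56.8276, P* = 38.0483.
Marginal revenue: MR = 62.2 − 0.85Q. Set MR = MC: 62.2 − 0.85Q = 21 + 0.3Q → Q_m = 35.8261.
Price P_m = 62.2 − 0.425·35.8261 = 46.9739; MC(Q_m) = 21 + 0.3·35.8261 = 31.7478.
Competitive Q* = 56.8276, so ΔQ = 21.0015; wedge = 46.9739 − 31.7478 = 15.2261.
The triangle = ½ × 21.0015 × 15.2261 = 159.89.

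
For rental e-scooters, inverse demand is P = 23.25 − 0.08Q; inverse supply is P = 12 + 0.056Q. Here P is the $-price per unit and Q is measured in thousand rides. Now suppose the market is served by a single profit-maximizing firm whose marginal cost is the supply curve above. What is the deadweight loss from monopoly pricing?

$63.83 thousand

Competitive equilibrium: 23.25 − 0.08Q = 12 + 0.056Q → Q* = 82.7206, P* = 16.6324.
Marginal revenue: MR = 23.25 − 0.16Q. Set MR = MC: 23.25 − 0.16Q = 12 + 0.056Q → Q_m = 52.0833.
Price P_m = 23.25 − 0.08·52.0833 = 19.0833; MC(Q_m) = 12 + 0.056·52.0833 = 14.9167.
Competitive Q* = 82.7206, so ΔQ = 30.6373; wedge = 19.0833 − 14.9167 = 4.1666.
The triangle = ½ × 30.6373 × 4.1666 = $63.83 thousand.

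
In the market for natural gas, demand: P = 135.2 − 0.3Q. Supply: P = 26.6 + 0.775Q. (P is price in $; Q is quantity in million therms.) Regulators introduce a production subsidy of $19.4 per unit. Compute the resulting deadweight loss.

$175.05 million

Competitive equilibrium: 135.2 − 0.3Q = 26.6 + 0.775Q → Q* = 101.0233, P* = 104.893.
The subsidy lowers effective supply by 19.4: P = 7.2 + 0.775Q.
New quantity: 135.2 − 0.3Q = 7.2 + 0.775Q → Q' = 119.0698.
Overproduction ΔQ = 119.0698 − 101.0233 = 18.0465; wedge = subsidy = 19.4.
DWL = ½ × 18.0465 × 19.4 = $175.05 million.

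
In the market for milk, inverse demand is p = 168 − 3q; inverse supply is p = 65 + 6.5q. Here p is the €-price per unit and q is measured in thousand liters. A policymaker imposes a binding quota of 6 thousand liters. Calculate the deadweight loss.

Competitive equilibrium: 168 − 3q = 65 + 6.5q → q* = 10.8421, p* = 135.4737.
At q = 6: demand price = 168 − 3·6 = 150; supply price = 65 + 6.5·6 = 104.
Δq = 10.8421 − 6 = 4.8421; wedge = 150 − 104 = 46.
The triangle = ½ × 4.8421 × 46 = €111.37 thousand.

€111.37 thousand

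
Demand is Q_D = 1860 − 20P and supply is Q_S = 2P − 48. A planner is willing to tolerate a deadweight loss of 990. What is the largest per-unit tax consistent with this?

33

In inverse form: demand P = 93 − 0.05Q, supply P = 24 + 0.5Q.
Competitive equilibrium: 93 − 0.05Q = 24 + 0.5Q → Q* = 125.4545, P* = 86.7273.
A tax t gives ΔQ = t/0.55 and wedge t, so DWL = t²/1.1.
t²/1.1 = 990 → t² = 1089 → t = 33.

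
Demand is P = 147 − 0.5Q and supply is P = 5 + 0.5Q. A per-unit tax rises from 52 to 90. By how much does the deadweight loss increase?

2698

Competitive equilibrium: 147 − 0.5Q = 5 + 0.5Q → Q* = 142, P* = 76.
For a per-unit tax t: ΔQ = t/1, so DWL = ½·t·(t/1) = t²/2.
At t = 52: DWL = 1352. At t = 90: DWL = 4050.
Increase = 4050 − 1352 = 2698.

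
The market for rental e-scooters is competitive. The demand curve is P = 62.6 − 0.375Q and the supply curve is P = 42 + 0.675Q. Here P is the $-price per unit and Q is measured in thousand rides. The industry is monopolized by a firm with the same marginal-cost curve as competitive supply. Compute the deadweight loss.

$13.99 thousand

Competitive equilibrium: 62.6 − 0.375Q = 42 + 0.675Q → Q* = 19.619, P* = 55.2429.
Marginal revenue: MR = 62.6 − 0.75Q. Set MR = MC: 62.6 − 0.75Q = 42 + 0.675Q → Q_m = 14.4561.
Price P_m = 62.6 − 0.375·14.4561 = 57.179; MC(Q_m) = 42 + 0.675·14.4561 = 51.7579.
Competitive Q* = 19.619, so ΔQ = 5.1629; wedge = 57.179 − 51.7579 = 5.4211.
Welfare loss = ½ × 5.1629 × 5.4211 = $13.99 thousand.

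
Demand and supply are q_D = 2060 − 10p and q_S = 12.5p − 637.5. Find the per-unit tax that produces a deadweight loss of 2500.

In inverse form: demand p = 206 − 0.1q, supply p = 51 + 0.08q.
Competitive equilibrium: 206 − 0.1q = 51 + 0.08q → q* = 861.1111, p* = 119.8889.
A tax t gives Δq = t/0.18 and wedge t, so DWL = t²/0.36.
t²/0.36 = 2500 → t² = 900 → t = 30.

30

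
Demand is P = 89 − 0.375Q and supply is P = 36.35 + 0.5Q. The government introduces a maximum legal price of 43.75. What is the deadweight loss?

Competitive equilibrium: 89 − 0.375Q = 36.35 + 0.5Q → Q* = 60.1714, P* = 66.4357.
At the ceiling P = 43.75, quantity supplied = (43.75 − 36.35)/0.5 = 14.8.
Willingness to pay at Q' = 14.8: 89 − 0.375·14.8 = 83.45.
ΔQ = 60.1714 − 14.8 = 45.3714; wedge = 83.45 − 43.75 = 39.7.
Deadweight loss = ½ × 45.3714 × 39.7 = 900.62.

900.62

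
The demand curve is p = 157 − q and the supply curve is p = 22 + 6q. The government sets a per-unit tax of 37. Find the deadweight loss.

97.79

Competitive equilibrium: 157 − q = 22 + 6q → q* = 19.2857, p* = 137.7143.
With the tax, the buyer price exceeds the seller price by 37: (157 − q) − (22 + 6q) = 37 → q' = 14.
Δq = 19.2857 − 14 = 5.2857; the wedge equals the tax, 37.
Welfare loss = ½ × 5.2857 × 37 = 97.79.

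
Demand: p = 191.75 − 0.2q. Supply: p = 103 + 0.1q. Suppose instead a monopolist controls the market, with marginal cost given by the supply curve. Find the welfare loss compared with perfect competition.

Competitive equilibrium: 191.75 − 0.2q = 103 + 0.1q → q* = 295.8333, p* = 132.5833.
Marginal revenue: MR = 191.75 − 0.4q. Set MR = MC: 191.75 − 0.4q = 103 + 0.1q → q_m = 177.5.
Price p_m = 191.75 − 0.2·177.5 = 156.25; MC(q_m) = 103 + 0.1·177.5 = 120.75.
Competitive q* = 295.8333, so Δq = 118.3333; wedge = 156.25 − 120.75 = 35.5.
The triangle = ½ × 118.3333 × 35.5 = 2100.42.

2100.42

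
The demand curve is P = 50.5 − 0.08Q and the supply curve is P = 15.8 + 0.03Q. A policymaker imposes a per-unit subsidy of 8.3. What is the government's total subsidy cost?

3244.55

Competitive equilibrium: 50.5 − 0.08Q = 15.8 + 0.03Q → Q* = 315.4545, P* = 25.2636.
The subsidy lowers effective supply by 8.3: P = 7.5 + 0.03Q.
New quantity: 50.5 − 0.08Q = 7.5 + 0.03Q → Q' = 390.9091.
Total subsidy cost = 8.3 × 390.9091 = 3244.55.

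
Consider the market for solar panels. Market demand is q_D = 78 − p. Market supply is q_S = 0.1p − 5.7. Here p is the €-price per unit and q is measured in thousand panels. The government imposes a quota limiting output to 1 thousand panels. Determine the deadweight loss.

In inverse form: demand p = 78 − q, supply p = 57 + 10q.
Competitive equilibrium: 78 − q = 57 + 10q → q* = 1.9091, p* = 76.0909.
At q = 1: demand price = 78 − 1·1 = 77; supply price = 57 + 10·1 = 67.
Δq = 1.9091 − 1 = 0.9091; wedge = 77 − 67 = 10.
The triangle = ½ × 0.9091 × 10 = €4.55 thousand.

€4.55 thousand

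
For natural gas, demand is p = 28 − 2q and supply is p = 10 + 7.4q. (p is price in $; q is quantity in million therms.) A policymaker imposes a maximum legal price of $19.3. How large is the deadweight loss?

Competitive equilibrium: 28 − 2q = 10 + 7.4q → q* = 1.9149, p* = 24.1702.
At the ceiling p = 19.3, quantity supplied = (19.3 − 10)/7.4 = 1.2568.
Willingness to pay at q' = 1.2568: 28 − 2·1.2568 = 25.4864.
Δq = 1.9149 − 1.2568 = 0.6581; wedge = 25.4864 − 19.3 = 6.1864.
The triangle = ½ × 0.6581 × 6.1864 = $2.04 million.

$2.04 million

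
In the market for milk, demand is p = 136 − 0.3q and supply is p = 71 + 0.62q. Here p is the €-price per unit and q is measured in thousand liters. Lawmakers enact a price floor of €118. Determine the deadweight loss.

€52.20 thousand

Competitive equilibrium: 136 − 0.3q = 71 + 0.62q → q* = 70.6522, p* = 114.8043.
At the floor p = 118, quantity demanded = (136 − 118)/0.3 = 60.
Sellers' marginal cost at q' = 60: 71 + 0.62·60 = 108.2.
Δq = 70.6522 − 60 = 10.6522; wedge = 118 − 108.2 = 9.8.
Welfare loss = ½ × 10.6522 × 9.8 = €52.20 thousand.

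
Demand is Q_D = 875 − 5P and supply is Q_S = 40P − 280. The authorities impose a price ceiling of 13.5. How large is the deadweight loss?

26645

In inverse form: demand P = 175 − 0.2Q, supply P = 7 + 0.025Q.
Competitive equilibrium: 175 − 0.2Q = 7 + 0.025Q → Q* = 746.6667, P* = 25.6667.
At the ceiling P = 13.5, quantity supplied = (13.5 − 7)/0.025 = 260.
Willingness to pay at Q' = 260: 175 − 0.2·260 = 123.
ΔQ = 746.6667 − 260 = 486.6667; wedge = 123 − 13.5 = 109.5.
DWL = ½ × 486.6667 × 109.5 = 26645.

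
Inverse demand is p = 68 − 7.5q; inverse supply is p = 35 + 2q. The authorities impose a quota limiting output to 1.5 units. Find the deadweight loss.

Competitive equilibrium: 68 − 7.5q = 35 + 2q → q* = 3.4737, p* = 41.9474.
At q = 1.5: demand price = 68 − 7.5·1.5 = 56.75; supply price = 35 + 2·1.5 = 38.
Δq = 3.4737 − 1.5 = 1.9737; wedge = 56.75 − 38 = 18.75.
The triangle = ½ × 1.9737 × 18.75 = 18.50.

18.50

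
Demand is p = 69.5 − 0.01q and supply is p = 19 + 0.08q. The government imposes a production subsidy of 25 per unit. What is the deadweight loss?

Competitive equilibrium: 69.5 − 0.01q = 19 + 0.08q → q* = 561.1111, p* = 63.8889.
The subsidy lowers effective supply by 25: p = 0.08q − 6.
New quantity: 69.5 − 0.01q = 0.08q − 6 → q' = 838.8889.
Overproduction Δq = 838.8889 − 561.1111 = 277.7778; wedge = subsidy = 25.
DWL = ½ × 277.7778 × 25 = 3472.22.

3472.22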